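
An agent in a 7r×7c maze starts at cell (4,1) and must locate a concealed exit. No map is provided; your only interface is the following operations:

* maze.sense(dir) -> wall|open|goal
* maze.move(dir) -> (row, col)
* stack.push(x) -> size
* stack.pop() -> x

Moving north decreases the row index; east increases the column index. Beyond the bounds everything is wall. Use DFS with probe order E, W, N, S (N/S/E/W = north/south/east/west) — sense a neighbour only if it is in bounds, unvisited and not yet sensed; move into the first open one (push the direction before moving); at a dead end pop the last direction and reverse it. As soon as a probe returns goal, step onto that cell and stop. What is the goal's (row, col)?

>>> sense dir=east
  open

>>> push x=east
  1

>>> move dir=east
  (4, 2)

>>> sense dir=east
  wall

>>> sense dir=north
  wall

>>> sense dir=south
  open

>>> push x=south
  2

>>> move dir=south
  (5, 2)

>>> sense dir=east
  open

>>> push x=east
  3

>>> move dir=east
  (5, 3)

>>> sense dir=east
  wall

>>> sense dir=south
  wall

>>> pop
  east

>>> move dir=west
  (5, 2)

>>> sense dir=west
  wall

>>> sense dir=south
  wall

>>> pop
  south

>>> move dir=north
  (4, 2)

>>> pop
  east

>>> move dir=west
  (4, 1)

>>> sense dir=west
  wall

>>> sense dir=north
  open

>>> push x=north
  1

>>> move dir=north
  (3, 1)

>>> sense dir=west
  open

>>> push x=west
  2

>>> move dir=west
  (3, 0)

>>> sense dir=north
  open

>>> push x=north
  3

>>> move dir=north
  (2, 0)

>>> sense dir=east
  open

>>> push x=east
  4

>>> move dir=east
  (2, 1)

>>> sense dir=east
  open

>>> push x=east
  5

>>> move dir=east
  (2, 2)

>>> sense dir=east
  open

>>> push x=east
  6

>>> move dir=east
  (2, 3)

>>> sense dir=east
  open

>>> push x=east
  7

>>> move dir=east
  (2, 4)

>>> sense dir=east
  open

>>> push x=east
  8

>>> move dir=east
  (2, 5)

>>> sense dir=east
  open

>>> push x=east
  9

>>> move dir=east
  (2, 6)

>>> sense dir=north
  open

>>> push x=north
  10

>>> move dir=north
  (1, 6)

>>> sense dir=west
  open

>>> push x=west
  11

>>> move dir=west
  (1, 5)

>>> sense dir=west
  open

>>> push x=west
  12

>>> move dir=west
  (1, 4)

>>> sense dir=west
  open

>>> push x=west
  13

>>> move dir=west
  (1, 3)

>>> sense dir=west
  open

>>> push x=west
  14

>>> move dir=west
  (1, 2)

>>> sense dir=west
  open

>>> push x=west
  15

>>> move dir=west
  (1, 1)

>>> sense dir=west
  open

>>> push x=west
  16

>>> move dir=west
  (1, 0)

>>> sense dir=north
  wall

>>> pop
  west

>>> move dir=east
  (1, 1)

>>> sense dir=north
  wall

>>> pop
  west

>>> move dir=east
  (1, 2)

>>> sense dir=north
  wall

>>> pop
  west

>>> move dir=east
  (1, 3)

>>> sense dir=north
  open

>>> push x=north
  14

>>> move dir=north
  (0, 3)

>>> sense dir=east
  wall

>>> pop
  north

>>> move dir=south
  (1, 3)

>>> pop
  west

>>> move dir=east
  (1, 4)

>>> pop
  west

>>> move dir=east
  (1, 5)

>>> sense dir=north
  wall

>>> pop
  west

>>> move dir=east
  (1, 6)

>>> sense dir=north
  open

>>> push x=north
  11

>>> move dir=north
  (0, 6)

>>> pop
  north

>>> move dir=south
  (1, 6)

>>> pop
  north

>>> move dir=south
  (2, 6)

>>> sense dir=south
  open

>>> push x=south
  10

>>> move dir=south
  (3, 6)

>>> sense dir=west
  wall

>>> sense dir=south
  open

>>> push x=south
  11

>>> move dir=south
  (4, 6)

>>> sense dir=west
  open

>>> push x=west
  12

>>> move dir=west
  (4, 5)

>>> sense dir=west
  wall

>>> sense dir=south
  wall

>>> pop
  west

>>> move dir=east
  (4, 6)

>>> sense dir=south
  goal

>>> move dir=south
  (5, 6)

Answer: (5, 6)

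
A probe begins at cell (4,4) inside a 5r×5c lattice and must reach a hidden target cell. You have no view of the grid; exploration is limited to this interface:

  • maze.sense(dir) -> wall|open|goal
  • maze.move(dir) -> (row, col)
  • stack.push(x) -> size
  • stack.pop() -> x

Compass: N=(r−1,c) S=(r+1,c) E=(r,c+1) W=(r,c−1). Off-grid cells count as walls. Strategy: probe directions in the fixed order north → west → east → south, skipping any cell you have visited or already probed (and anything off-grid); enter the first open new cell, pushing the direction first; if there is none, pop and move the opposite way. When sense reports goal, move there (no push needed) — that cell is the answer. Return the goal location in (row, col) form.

Do: maze.sense[dir: north]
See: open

Do: stack.push[x: north]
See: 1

Do: maze.move[dir: north]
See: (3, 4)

Do: maze.sense[dir: north]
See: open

Do: stack.push[x: north]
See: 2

Do: maze.move[dir: north]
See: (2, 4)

Do: maze.sense[dir: north]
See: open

Do: stack.push[x: north]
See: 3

Do: maze.move[dir: north]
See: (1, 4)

Do: maze.sense[dir: north]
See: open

Do: stack.push[x: north]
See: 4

Do: maze.move[dir: north]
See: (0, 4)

Do: maze.sense[dir: west]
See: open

Do: stack.push[x: west]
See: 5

Do: maze.move[dir: west]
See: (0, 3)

Do: maze.sense[dir: west]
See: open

Do: stack.push[x: west]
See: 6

Do: maze.move[dir: west]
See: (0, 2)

Do: maze.sense[dir: west]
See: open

Do: stack.push[x: west]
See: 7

Do: maze.move[dir: west]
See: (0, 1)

Do: maze.sense[dir: west]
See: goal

Do: maze.move[dir: west]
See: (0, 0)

Answer: (0, 0)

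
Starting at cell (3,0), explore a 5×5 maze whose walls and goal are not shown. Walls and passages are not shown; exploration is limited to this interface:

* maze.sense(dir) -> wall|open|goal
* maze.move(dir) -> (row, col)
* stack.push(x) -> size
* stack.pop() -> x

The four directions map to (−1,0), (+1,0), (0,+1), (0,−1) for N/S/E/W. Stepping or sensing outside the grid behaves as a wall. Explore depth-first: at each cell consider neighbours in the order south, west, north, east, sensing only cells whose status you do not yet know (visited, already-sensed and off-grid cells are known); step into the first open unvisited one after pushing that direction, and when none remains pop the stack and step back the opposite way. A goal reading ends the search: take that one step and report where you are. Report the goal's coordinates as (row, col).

[in] maze.sense dir='south'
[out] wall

[in] maze.sense dir='north'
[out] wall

[in] maze.sense dir='east'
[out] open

[in] stack.push x='east'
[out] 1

[in] maze.move dir='east'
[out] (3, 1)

[in] maze.sense dir='south'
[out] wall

[in] maze.sense dir='north'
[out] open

[in] stack.push x='north'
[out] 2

[in] maze.move dir='north'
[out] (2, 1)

[in] maze.sense dir='north'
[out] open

[in] stack.push x='north'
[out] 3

[in] maze.move dir='north'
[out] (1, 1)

[in] maze.sense dir='west'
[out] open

[in] stack.push x='west'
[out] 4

[in] maze.move dir='west'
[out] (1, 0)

[in] maze.sense dir='north'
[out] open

[in] stack.push x='north'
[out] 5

[in] maze.move dir='north'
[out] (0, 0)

[in] maze.sense dir='east'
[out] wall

[in] stack.pop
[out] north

[in] maze.move dir='south'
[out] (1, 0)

[in] stack.pop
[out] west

[in] maze.move dir='east'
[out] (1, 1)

[in] maze.sense dir='east'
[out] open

[in] stack.push x='east'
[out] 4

[in] maze.move dir='east'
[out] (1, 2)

[in] maze.sense dir='south'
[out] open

[in] stack.push x='south'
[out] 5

[in] maze.move dir='south'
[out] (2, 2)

[in] maze.sense dir='south'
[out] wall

[in] maze.sense dir='east'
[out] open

[in] stack.push x='east'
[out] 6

[in] maze.move dir='east'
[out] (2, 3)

[in] maze.sense dir='south'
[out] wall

[in] maze.sense dir='north'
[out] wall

[in] maze.sense dir='east'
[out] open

[in] stack.push x='east'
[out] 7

[in] maze.move dir='east'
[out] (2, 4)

[in] maze.sense dir='south'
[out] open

[in] stack.push x='south'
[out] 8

[in] maze.move dir='south'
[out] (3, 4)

[in] maze.sense dir='south'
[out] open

[in] stack.push x='south'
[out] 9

[in] maze.move dir='south'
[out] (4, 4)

[in] maze.sense dir='west'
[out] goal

[in] maze.move dir='west'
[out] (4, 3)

Answer: (4, 3)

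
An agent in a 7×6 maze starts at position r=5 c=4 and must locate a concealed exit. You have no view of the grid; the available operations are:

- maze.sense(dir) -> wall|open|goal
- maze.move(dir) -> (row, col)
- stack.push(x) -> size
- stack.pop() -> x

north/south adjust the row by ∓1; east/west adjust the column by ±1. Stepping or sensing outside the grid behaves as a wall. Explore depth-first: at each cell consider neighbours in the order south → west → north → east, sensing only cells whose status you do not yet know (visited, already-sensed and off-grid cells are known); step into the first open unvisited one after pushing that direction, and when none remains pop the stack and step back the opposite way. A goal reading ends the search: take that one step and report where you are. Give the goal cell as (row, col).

Now I run maze.sense(dir='south'), : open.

I run stack.push(x='south'), → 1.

I use maze.move(dir='south'), which returns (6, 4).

I try maze.sense(dir='west'), giving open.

Next I call stack.push(x='west'), and get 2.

I call maze.move(dir='west'), : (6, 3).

Invoking maze.sense(dir='west'), — result: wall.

I run maze.sense(dir='north'), : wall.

I try stack.pop(), yielding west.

I try maze.move(dir='east'), and get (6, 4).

Now I run maze.sense(dir='east'), giving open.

Now I run stack.push(x='east'), — result: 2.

I call maze.move(dir='east'), which returns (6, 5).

I invoke maze.sense(dir='north'), → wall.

I run stack.pop, and observe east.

Now I run maze.move(dir='west'), — result: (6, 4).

Then stack.pop, and get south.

I invoke maze.move(dir='north'), → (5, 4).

Now I run maze.sense(dir='north'), : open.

Then stack.push(x='north'), and get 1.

Invoking maze.move(dir='north'), : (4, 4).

Invoking maze.sense(dir='west'), which returns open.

I try stack.push(x='west'), yielding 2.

Now I run maze.move(dir='west'), — result: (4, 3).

I call maze.sense(dir='west'), and get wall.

Using maze.sense(dir='north'), yielding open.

I run stack.push(x='north'), : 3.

Now I run maze.move(dir='north'), and observe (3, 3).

I invoke maze.sense(dir='west'), and see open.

I try stack.push(x='west'), giving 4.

I invoke maze.move(dir='west'), which returns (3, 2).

Next I call maze.sense(dir='west'), : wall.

I call maze.sense(dir='north'), — result: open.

Next I call stack.push(x='north'), : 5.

Now I run maze.move(dir='north'), : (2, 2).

Next I call maze.sense(dir='west'), and observe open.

I run stack.push(x='west'), which returns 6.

Calling maze.move(dir='west'), which returns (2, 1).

Now I run maze.sense(dir='west'), and see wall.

Invoking maze.sense(dir='north'), and observe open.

Now I run stack.push(x='north'), and see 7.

I try maze.move(dir='north'), : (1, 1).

Next I call maze.sense(dir='west'), which returns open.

Using stack.push(x='west'), and observe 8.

I run maze.move(dir='west'), : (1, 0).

Now I run maze.sense(dir='north'), and observe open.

Using stack.push(x='north'), and see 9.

I try maze.move(dir='north'), and observe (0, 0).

Using maze.sense(dir='east'), : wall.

Calling stack.pop(), — result: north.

I invoke maze.move(dir='south'), and observe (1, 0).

Now I run stack.pop(), which returns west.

Next I call maze.move(dir='east'), : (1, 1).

I invoke maze.sense(dir='east'), which returns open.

Next I call stack.push(x='east'), : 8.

I try maze.move(dir='east'), → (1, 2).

Now I run maze.sense(dir='north'), which returns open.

Now I run stack.push(x='north'), — result: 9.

I invoke maze.move(dir='north'), : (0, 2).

Then maze.sense(dir='east'), yielding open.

I run stack.push(x='east'), and observe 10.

Then maze.move(dir='east'), → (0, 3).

I try maze.sense(dir='south'), and see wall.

Using maze.sense(dir='east'), → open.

I try stack.push(x='east'), giving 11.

I try maze.move(dir='east'), → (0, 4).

Invoking maze.sense(dir='south'), which returns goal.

Using maze.move(dir='south'), yielding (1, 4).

Answer: (1, 4)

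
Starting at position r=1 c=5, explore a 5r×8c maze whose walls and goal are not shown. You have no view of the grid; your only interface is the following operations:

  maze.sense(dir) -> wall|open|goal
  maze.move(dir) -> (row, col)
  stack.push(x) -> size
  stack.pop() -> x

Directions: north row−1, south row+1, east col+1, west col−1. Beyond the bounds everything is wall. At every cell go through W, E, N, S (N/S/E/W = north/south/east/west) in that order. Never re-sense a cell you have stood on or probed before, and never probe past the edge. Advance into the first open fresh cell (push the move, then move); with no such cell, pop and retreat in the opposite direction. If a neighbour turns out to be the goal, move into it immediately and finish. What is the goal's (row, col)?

Using maze.sense on dir: west, and see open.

Now I run stack.push on x: west, yielding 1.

Then maze.move on dir: west, : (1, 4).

Using maze.sense on dir: west, — result: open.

Calling stack.push on x: west, giving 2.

Next I call maze.move on dir: west, yielding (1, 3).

Now I run maze.sense on dir: west, — result: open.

Using stack.push on x: west, which returns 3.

I run maze.move on dir: west, and get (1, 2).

I use maze.sense on dir: west, giving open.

I invoke stack.push on x: west, : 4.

I call maze.move on dir: west, — result: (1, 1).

Next I call maze.sense on dir: west, which returns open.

Calling stack.push on x: west, : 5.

Calling maze.move on dir: west, and get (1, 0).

I use maze.sense on dir: north, giving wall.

I use maze.sense on dir: south, and get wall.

I call stack.pop, and observe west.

I call maze.move on dir: east, and observe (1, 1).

Calling maze.sense on dir: north, giving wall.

I invoke maze.sense on dir: south, and see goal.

I try maze.move on dir: south, — result: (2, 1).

Answer: (2, 1)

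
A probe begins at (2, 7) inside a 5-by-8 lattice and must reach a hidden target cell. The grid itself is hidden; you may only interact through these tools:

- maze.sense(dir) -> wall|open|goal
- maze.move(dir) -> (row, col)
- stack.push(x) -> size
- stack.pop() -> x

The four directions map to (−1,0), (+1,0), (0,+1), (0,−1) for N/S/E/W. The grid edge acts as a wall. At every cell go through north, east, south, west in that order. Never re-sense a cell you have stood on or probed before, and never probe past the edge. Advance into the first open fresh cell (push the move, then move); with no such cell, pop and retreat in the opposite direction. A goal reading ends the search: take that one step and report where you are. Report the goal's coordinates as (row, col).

> sense dir=north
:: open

> push x=north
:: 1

> move dir=north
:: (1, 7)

> sense dir=north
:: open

> push x=north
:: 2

> move dir=north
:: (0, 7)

> sense dir=west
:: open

> push x=west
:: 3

> move dir=west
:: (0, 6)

> sense dir=south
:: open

> push x=south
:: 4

> move dir=south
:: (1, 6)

> sense dir=south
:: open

> push x=south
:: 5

> move dir=south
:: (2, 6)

> sense dir=south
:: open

> push x=south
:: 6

> move dir=south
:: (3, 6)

> sense dir=east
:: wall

> sense dir=south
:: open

> push x=south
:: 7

> move dir=south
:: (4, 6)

> sense dir=east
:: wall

> sense dir=west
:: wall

> pop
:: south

> move dir=north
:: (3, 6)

> sense dir=west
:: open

> push x=west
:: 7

> move dir=west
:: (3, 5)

> sense dir=north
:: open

> push x=north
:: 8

> move dir=north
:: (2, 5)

> sense dir=north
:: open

> push x=north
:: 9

> move dir=north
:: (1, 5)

> sense dir=north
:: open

> push x=north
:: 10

> move dir=north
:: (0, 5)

> sense dir=west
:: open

> push x=west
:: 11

> move dir=west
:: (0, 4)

> sense dir=south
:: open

> push x=south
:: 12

> move dir=south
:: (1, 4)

> sense dir=south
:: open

> push x=south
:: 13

> move dir=south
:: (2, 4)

> sense dir=south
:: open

> push x=south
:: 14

> move dir=south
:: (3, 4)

> sense dir=south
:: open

> push x=south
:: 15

> move dir=south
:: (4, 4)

> sense dir=west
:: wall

> pop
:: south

> move dir=north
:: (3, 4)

> sense dir=west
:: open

> push x=west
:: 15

> move dir=west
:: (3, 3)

> sense dir=north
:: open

> push x=north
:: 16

> move dir=north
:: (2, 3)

> sense dir=north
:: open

> push x=north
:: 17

> move dir=north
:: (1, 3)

> sense dir=north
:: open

> push x=north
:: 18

> move dir=north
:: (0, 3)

> sense dir=west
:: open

> push x=west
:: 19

> move dir=west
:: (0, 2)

> sense dir=south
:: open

> push x=south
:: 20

> move dir=south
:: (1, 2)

> sense dir=south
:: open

> push x=south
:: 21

> move dir=south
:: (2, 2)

> sense dir=south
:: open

> push x=south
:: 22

> move dir=south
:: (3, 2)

> sense dir=south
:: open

> push x=south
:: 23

> move dir=south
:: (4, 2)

> sense dir=west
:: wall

> pop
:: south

> move dir=north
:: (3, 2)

> sense dir=west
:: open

> push x=west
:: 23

> move dir=west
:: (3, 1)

> sense dir=north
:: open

> push x=north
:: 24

> move dir=north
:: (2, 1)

> sense dir=north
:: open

> push x=north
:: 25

> move dir=north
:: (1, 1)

> sense dir=north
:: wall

> sense dir=west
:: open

> push x=west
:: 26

> move dir=west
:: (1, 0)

> sense dir=north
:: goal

> move dir=north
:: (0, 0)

Answer: (0, 0)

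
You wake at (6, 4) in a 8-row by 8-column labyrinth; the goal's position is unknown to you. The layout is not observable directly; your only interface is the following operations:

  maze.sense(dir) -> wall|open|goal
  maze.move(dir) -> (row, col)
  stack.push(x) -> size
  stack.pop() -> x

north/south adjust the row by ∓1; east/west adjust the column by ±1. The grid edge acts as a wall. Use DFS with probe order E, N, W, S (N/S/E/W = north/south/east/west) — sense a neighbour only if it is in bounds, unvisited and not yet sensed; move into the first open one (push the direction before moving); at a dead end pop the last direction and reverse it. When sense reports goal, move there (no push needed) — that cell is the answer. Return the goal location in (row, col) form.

Step: sense[east]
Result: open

Step: push[east]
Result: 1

Step: move[east]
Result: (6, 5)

Step: sense[east]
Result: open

Step: push[east]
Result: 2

Step: move[east]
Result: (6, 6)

Step: sense[east]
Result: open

Step: push[east]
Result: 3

Step: move[east]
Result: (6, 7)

Step: sense[north]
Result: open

Step: push[north]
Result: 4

Step: move[north]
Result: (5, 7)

Step: sense[north]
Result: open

Step: push[north]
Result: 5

Step: move[north]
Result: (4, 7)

Step: sense[north]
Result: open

Step: push[north]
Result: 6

Step: move[north]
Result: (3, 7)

Step: sense[north]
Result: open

Step: push[north]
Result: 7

Step: move[north]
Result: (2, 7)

Step: sense[north]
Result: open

Step: push[north]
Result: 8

Step: move[north]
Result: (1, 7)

Step: sense[north]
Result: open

Step: push[north]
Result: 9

Step: move[north]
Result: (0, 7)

Step: sense[west]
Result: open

Step: push[west]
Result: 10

Step: move[west]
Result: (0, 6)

Step: sense[west]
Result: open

Step: push[west]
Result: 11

Step: move[west]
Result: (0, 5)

Step: sense[west]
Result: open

Step: push[west]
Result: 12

Step: move[west]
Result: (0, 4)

Step: sense[west]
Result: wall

Step: sense[south]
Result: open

Step: push[south]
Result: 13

Step: move[south]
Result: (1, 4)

Step: sense[east]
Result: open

Step: push[east]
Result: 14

Step: move[east]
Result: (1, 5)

Step: sense[east]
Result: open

Step: push[east]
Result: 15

Step: move[east]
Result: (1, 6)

Step: sense[south]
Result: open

Step: push[south]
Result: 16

Step: move[south]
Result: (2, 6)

Step: sense[west]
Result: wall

Step: sense[south]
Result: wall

Step: pop[]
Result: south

Step: move[north]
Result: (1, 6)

Step: pop[]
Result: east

Step: move[west]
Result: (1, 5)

Step: pop[]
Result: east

Step: move[west]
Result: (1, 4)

Step: sense[west]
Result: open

Step: push[west]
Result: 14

Step: move[west]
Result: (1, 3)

Step: sense[west]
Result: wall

Step: sense[south]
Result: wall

Step: pop[]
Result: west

Step: move[east]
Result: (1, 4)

Step: sense[south]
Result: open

Step: push[south]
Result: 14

Step: move[south]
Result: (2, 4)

Step: sense[south]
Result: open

Step: push[south]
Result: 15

Step: move[south]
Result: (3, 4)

Step: sense[east]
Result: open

Step: push[east]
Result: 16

Step: move[east]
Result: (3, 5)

Step: sense[south]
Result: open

Step: push[south]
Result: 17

Step: move[south]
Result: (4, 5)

Step: sense[east]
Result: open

Step: push[east]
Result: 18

Step: move[east]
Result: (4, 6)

Step: sense[south]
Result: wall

Step: pop[]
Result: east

Step: move[west]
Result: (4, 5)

Step: sense[west]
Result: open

Step: push[west]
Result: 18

Step: move[west]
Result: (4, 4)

Step: sense[west]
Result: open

Step: push[west]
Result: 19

Step: move[west]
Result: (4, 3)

Step: sense[north]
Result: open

Step: push[north]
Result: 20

Step: move[north]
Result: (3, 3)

Step: sense[west]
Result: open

Step: push[west]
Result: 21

Step: move[west]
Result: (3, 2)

Step: sense[north]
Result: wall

Step: sense[west]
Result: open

Step: push[west]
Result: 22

Step: move[west]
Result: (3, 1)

Step: sense[north]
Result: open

Step: push[north]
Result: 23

Step: move[north]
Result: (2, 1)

Step: sense[north]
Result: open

Step: push[north]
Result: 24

Step: move[north]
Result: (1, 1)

Step: sense[north]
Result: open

Step: push[north]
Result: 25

Step: move[north]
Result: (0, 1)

Step: sense[east]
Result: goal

Step: move[east]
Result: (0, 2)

Answer: (0, 2)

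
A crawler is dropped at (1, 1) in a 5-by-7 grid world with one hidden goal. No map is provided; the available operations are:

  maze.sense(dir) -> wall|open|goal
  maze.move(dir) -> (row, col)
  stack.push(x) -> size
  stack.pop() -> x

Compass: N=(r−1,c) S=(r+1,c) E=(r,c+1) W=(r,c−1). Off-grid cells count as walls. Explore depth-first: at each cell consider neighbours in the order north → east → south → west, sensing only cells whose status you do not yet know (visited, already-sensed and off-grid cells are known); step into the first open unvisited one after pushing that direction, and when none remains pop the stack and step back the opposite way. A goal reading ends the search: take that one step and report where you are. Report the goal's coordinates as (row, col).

;; 1. maze.sense(dir→north) => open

;; 2. stack.push(x→north) => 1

;; 3. maze.move(dir→north) => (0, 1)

;; 4. maze.sense(dir→east) => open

;; 5. stack.push(x→east) => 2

;; 6. maze.move(dir→east) => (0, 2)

;; 7. maze.sense(dir→east) => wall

;; 8. maze.sense(dir→south) => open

;; 9. stack.push(x→south) => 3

;; 10. maze.move(dir→south) => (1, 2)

;; 11. maze.sense(dir→east) => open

;; 12. stack.push(x→east) => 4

;; 13. maze.move(dir→east) => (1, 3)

;; 14. maze.sense(dir→east) => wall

;; 15. maze.sense(dir→south) => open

;; 16. stack.push(x→south) => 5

;; 17. maze.move(dir→south) => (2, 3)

;; 18. maze.sense(dir→east) => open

;; 19. stack.push(x→east) => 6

;; 20. maze.move(dir→east) => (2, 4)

;; 21. maze.sense(dir→east) => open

;; 22. stack.push(x→east) => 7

;; 23. maze.move(dir→east) => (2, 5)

;; 24. maze.sense(dir→north) => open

;; 25. stack.push(x→north) => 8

;; 26. maze.move(dir→north) => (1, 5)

;; 27. maze.sense(dir→north) => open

;; 28. stack.push(x→north) => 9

;; 29. maze.move(dir→north) => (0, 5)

;; 30. maze.sense(dir→east) => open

;; 31. stack.push(x→east) => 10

;; 32. maze.move(dir→east) => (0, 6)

;; 33. maze.sense(dir→south) => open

;; 34. stack.push(x→south) => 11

;; 35. maze.move(dir→south) => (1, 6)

;; 36. maze.sense(dir→south) => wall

;; 37. stack.pop() => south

;; 38. maze.move(dir→north) => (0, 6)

;; 39. stack.pop() => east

;; 40. maze.move(dir→west) => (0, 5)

;; 41. maze.sense(dir→west) => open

;; 42. stack.push(x→west) => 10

;; 43. maze.move(dir→west) => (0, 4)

;; 44. stack.pop() => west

;; 45. maze.move(dir→east) => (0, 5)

;; 46. stack.pop() => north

;; 47. maze.move(dir→south) => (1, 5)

;; 48. stack.pop() => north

;; 49. maze.move(dir→south) => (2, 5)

;; 50. maze.sense(dir→south) => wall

;; 51. stack.pop() => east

;; 52. maze.move(dir→west) => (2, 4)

;; 53. maze.sense(dir→south) => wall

;; 54. stack.pop() => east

;; 55. maze.move(dir→west) => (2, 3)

;; 56. maze.sense(dir→south) => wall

;; 57. maze.sense(dir→west) => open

;; 58. stack.push(x→west) => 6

;; 59. maze.move(dir→west) => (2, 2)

;; 60. maze.sense(dir→south) => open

;; 61. stack.push(x→south) => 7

;; 62. maze.move(dir→south) => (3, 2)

;; 63. maze.sense(dir→south) => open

;; 64. stack.push(x→south) => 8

;; 65. maze.move(dir→south) => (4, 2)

;; 66. maze.sense(dir→east) => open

;; 67. stack.push(x→east) => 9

;; 68. maze.move(dir→east) => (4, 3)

;; 69. maze.sense(dir→east) => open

;; 70. stack.push(x→east) => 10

;; 71. maze.move(dir→east) => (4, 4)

;; 72. maze.sense(dir→east) => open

;; 73. stack.push(x→east) => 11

;; 74. maze.move(dir→east) => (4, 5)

;; 75. maze.sense(dir→east) => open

;; 76. stack.push(x→east) => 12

;; 77. maze.move(dir→east) => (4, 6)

;; 78. maze.sense(dir→north) => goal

;; 79. maze.move(dir→north) => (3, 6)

Answer: (3, 6)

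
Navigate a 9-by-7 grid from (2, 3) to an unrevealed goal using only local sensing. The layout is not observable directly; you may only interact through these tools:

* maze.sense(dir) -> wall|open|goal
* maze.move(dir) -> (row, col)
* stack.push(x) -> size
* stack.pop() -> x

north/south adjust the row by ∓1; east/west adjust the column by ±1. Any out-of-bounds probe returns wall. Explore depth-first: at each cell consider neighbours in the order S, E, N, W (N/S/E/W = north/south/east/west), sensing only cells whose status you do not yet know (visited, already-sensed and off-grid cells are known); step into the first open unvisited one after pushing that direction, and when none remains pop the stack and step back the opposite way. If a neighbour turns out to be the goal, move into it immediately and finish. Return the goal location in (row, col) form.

-- sense(dir→south) : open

-- push(x→south) : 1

-- move(dir→south) : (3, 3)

-- sense(dir→south) : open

-- push(x→south) : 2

-- move(dir→south) : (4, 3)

-- sense(dir→south) : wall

-- sense(dir→east) : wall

-- sense(dir→west) : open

-- push(x→west) : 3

-- move(dir→west) : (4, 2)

-- sense(dir→south) : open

-- push(x→south) : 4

-- move(dir→south) : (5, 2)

-- sense(dir→south) : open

-- push(x→south) : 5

-- move(dir→south) : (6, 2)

-- sense(dir→south) : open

-- push(x→south) : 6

-- move(dir→south) : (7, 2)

-- sense(dir→south) : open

-- push(x→south) : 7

-- move(dir→south) : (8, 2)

-- sense(dir→east) : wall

-- sense(dir→west) : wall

-- pop() : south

-- move(dir→north) : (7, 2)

-- sense(dir→east) : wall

-- sense(dir→west) : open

-- push(x→west) : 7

-- move(dir→west) : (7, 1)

-- sense(dir→north) : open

-- push(x→north) : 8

-- move(dir→north) : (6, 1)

-- sense(dir→north) : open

-- push(x→north) : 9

-- move(dir→north) : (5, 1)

-- sense(dir→north) : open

-- push(x→north) : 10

-- move(dir→north) : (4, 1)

-- sense(dir→north) : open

-- push(x→north) : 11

-- move(dir→north) : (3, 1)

-- sense(dir→east) : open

-- push(x→east) : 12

-- move(dir→east) : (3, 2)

-- sense(dir→north) : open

-- push(x→north) : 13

-- move(dir→north) : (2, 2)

-- sense(dir→north) : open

-- push(x→north) : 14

-- move(dir→north) : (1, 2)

-- sense(dir→east) : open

-- push(x→east) : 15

-- move(dir→east) : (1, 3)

-- sense(dir→east) : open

-- push(x→east) : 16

-- move(dir→east) : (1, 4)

-- sense(dir→south) : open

-- push(x→south) : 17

-- move(dir→south) : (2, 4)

-- sense(dir→south) : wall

-- sense(dir→east) : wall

-- pop() : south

-- move(dir→north) : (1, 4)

-- sense(dir→east) : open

-- push(x→east) : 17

-- move(dir→east) : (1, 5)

-- sense(dir→east) : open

-- push(x→east) : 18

-- move(dir→east) : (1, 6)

-- sense(dir→south) : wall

-- sense(dir→north) : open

-- push(x→north) : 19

-- move(dir→north) : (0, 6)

-- sense(dir→west) : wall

-- pop() : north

-- move(dir→south) : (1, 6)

-- pop() : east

-- move(dir→west) : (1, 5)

-- pop() : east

-- move(dir→west) : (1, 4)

-- sense(dir→north) : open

-- push(x→north) : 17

-- move(dir→north) : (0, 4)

-- sense(dir→west) : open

-- push(x→west) : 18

-- move(dir→west) : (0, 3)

-- sense(dir→west) : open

-- push(x→west) : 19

-- move(dir→west) : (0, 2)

-- sense(dir→west) : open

-- push(x→west) : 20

-- move(dir→west) : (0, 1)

-- sense(dir→south) : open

-- push(x→south) : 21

-- move(dir→south) : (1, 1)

-- sense(dir→south) : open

-- push(x→south) : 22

-- move(dir→south) : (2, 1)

-- sense(dir→west) : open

-- push(x→west) : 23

-- move(dir→west) : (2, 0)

-- sense(dir→south) : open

-- push(x→south) : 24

-- move(dir→south) : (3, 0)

-- sense(dir→south) : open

-- push(x→south) : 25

-- move(dir→south) : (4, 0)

-- sense(dir→south) : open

-- push(x→south) : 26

-- move(dir→south) : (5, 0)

-- sense(dir→south) : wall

-- pop() : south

-- move(dir→north) : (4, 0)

-- pop() : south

-- move(dir→north) : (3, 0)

-- pop() : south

-- move(dir→north) : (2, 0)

-- sense(dir→north) : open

-- push(x→north) : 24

-- move(dir→north) : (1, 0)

-- sense(dir→north) : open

-- push(x→north) : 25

-- move(dir→north) : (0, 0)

-- pop() : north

-- move(dir→south) : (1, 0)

-- pop() : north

-- move(dir→south) : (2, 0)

-- pop() : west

-- move(dir→east) : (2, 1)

-- pop() : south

-- move(dir→north) : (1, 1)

-- pop() : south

-- move(dir→north) : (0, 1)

-- pop() : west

-- move(dir→east) : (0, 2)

-- pop() : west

-- move(dir→east) : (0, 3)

-- pop() : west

-- move(dir→east) : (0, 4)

-- pop() : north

-- move(dir→south) : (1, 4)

-- pop() : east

-- move(dir→west) : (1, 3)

-- pop() : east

-- move(dir→west) : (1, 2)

-- pop() : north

-- move(dir→south) : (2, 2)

-- pop() : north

-- move(dir→south) : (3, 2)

-- pop() : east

-- move(dir→west) : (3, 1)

-- pop() : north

-- move(dir→south) : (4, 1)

-- pop() : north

-- move(dir→south) : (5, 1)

-- pop() : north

-- move(dir→south) : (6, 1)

-- pop() : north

-- move(dir→south) : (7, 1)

-- sense(dir→west) : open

-- push(x→west) : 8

-- move(dir→west) : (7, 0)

-- sense(dir→south) : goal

-- move(dir→south) : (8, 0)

Answer: (8, 0)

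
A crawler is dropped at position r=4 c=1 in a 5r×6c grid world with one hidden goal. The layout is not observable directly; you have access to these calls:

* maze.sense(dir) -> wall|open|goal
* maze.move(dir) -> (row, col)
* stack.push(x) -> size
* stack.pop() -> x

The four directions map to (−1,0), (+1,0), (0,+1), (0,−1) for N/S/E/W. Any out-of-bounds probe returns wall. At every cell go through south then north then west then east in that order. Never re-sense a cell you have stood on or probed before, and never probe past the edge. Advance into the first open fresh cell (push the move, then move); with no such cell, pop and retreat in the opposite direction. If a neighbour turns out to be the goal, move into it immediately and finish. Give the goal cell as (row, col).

% maze.sense dir→north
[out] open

% stack.push x→north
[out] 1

% maze.move dir→north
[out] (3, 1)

% maze.sense dir→north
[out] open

% stack.push x→north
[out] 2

% maze.move dir→north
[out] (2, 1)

% maze.sense dir→north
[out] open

% stack.push x→north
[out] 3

% maze.move dir→north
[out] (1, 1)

% maze.sense dir→north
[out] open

% stack.push x→north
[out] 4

% maze.move dir→north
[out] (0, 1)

% maze.sense dir→west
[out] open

% stack.push x→west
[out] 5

% maze.move dir→west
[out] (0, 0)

% maze.sense dir→south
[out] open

% stack.push x→south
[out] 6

% maze.move dir→south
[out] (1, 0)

% maze.sense dir→south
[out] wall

% stack.pop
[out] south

% maze.move dir→north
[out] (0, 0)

% stack.pop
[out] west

% maze.move dir→east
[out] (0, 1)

% maze.sense dir→east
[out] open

% stack.push x→east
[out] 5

% maze.move dir→east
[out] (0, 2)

% maze.sense dir→south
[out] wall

% maze.sense dir→east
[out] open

% stack.push x→east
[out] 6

% maze.move dir→east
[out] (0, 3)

% maze.sense dir→south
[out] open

% stack.push x→south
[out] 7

% maze.move dir→south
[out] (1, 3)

% maze.sense dir→south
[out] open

% stack.push x→south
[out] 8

% maze.move dir→south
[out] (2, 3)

% maze.sense dir→south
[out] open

% stack.push x→south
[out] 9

% maze.move dir→south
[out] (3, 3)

% maze.sense dir→south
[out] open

% stack.push x→south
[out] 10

% maze.move dir→south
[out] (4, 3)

% maze.sense dir→west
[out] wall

% maze.sense dir→east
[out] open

% stack.push x→east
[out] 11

% maze.move dir→east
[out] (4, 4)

% maze.sense dir→north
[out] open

% stack.push x→north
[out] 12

% maze.move dir→north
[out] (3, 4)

% maze.sense dir→north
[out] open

% stack.push x→north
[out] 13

% maze.move dir→north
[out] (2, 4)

% maze.sense dir→north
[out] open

% stack.push x→north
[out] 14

% maze.move dir→north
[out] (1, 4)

% maze.sense dir→north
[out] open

% stack.push x→north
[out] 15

% maze.move dir→north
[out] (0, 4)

% maze.sense dir→east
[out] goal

% maze.move dir→east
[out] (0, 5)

Answer: (0, 5)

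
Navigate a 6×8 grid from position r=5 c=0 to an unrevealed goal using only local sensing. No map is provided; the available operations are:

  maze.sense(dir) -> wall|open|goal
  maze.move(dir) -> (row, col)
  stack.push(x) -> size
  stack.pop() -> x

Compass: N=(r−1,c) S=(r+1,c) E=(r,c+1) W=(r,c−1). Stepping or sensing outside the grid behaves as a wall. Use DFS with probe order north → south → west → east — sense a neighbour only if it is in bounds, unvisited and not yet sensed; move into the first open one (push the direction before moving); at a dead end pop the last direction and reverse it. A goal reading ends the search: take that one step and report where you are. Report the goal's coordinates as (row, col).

Step: sense[north]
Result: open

Step: push[north]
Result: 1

Step: move[north]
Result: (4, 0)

Step: sense[north]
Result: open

Step: push[north]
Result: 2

Step: move[north]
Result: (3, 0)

Step: sense[north]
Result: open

Step: push[north]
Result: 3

Step: move[north]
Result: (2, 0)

Step: sense[north]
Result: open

Step: push[north]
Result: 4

Step: move[north]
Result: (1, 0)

Step: sense[north]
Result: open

Step: push[north]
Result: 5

Step: move[north]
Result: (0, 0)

Step: sense[east]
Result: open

Step: push[east]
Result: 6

Step: move[east]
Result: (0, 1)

Step: sense[south]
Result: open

Step: push[south]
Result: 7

Step: move[south]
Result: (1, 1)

Step: sense[south]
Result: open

Step: push[south]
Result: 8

Step: move[south]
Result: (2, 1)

Step: sense[south]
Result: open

Step: push[south]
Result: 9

Step: move[south]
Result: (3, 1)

Step: sense[south]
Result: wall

Step: sense[east]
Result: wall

Step: pop[]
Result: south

Step: move[north]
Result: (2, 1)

Step: sense[east]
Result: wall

Step: pop[]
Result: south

Step: move[north]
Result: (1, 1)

Step: sense[east]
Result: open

Step: push[east]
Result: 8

Step: move[east]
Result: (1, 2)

Step: sense[north]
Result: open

Step: push[north]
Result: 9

Step: move[north]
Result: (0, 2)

Step: sense[east]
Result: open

Step: push[east]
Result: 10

Step: move[east]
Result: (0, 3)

Step: sense[south]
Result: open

Step: push[south]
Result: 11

Step: move[south]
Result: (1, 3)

Step: sense[south]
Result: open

Step: push[south]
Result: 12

Step: move[south]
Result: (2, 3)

Step: sense[south]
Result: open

Step: push[south]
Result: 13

Step: move[south]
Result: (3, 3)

Step: sense[south]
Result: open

Step: push[south]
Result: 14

Step: move[south]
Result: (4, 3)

Step: sense[south]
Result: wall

Step: sense[west]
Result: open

Step: push[west]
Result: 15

Step: move[west]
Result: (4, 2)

Step: sense[south]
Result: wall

Step: pop[]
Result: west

Step: move[east]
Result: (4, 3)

Step: sense[east]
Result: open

Step: push[east]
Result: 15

Step: move[east]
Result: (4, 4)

Step: sense[north]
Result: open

Step: push[north]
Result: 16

Step: move[north]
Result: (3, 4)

Step: sense[north]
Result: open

Step: push[north]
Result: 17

Step: move[north]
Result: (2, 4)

Step: sense[north]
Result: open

Step: push[north]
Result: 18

Step: move[north]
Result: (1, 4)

Step: sense[north]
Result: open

Step: push[north]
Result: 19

Step: move[north]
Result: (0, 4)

Step: sense[east]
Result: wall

Step: pop[]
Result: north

Step: move[south]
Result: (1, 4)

Step: sense[east]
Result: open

Step: push[east]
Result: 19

Step: move[east]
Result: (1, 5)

Step: sense[south]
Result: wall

Step: sense[east]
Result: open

Step: push[east]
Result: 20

Step: move[east]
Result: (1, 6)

Step: sense[north]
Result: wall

Step: sense[south]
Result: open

Step: push[south]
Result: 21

Step: move[south]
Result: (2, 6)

Step: sense[south]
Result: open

Step: push[south]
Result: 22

Step: move[south]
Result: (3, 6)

Step: sense[south]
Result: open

Step: push[south]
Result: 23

Step: move[south]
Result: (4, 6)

Step: sense[south]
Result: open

Step: push[south]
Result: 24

Step: move[south]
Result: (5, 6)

Step: sense[west]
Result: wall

Step: sense[east]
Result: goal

Step: move[east]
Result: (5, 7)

Answer: (5, 7)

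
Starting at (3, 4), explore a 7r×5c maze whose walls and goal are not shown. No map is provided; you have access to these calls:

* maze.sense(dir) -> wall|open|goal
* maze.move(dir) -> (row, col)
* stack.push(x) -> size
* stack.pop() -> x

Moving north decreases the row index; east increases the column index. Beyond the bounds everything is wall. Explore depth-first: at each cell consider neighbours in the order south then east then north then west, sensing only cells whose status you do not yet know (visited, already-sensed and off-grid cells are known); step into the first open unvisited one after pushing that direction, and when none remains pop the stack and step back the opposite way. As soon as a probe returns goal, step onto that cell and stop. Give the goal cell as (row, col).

$ maze.sense dir=south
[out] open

$ stack.push x=south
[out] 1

$ maze.move dir=south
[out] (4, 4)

$ maze.sense dir=south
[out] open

$ stack.push x=south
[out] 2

$ maze.move dir=south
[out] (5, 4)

$ maze.sense dir=south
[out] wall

$ maze.sense dir=west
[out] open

$ stack.push x=west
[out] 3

$ maze.move dir=west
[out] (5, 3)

$ maze.sense dir=south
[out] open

$ stack.push x=south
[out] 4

$ maze.move dir=south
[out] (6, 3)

$ maze.sense dir=west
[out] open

$ stack.push x=west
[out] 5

$ maze.move dir=west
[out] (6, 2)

$ maze.sense dir=north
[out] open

$ stack.push x=north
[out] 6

$ maze.move dir=north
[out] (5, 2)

$ maze.sense dir=north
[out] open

$ stack.push x=north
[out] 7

$ maze.move dir=north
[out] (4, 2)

$ maze.sense dir=east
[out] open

$ stack.push x=east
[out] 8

$ maze.move dir=east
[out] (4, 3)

$ maze.sense dir=north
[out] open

$ stack.push x=north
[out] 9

$ maze.move dir=north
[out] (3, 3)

$ maze.sense dir=north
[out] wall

$ maze.sense dir=west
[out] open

$ stack.push x=west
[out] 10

$ maze.move dir=west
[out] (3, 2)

$ maze.sense dir=north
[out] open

$ stack.push x=north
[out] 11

$ maze.move dir=north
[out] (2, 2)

$ maze.sense dir=north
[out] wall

$ maze.sense dir=west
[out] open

$ stack.push x=west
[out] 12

$ maze.move dir=west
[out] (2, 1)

$ maze.sense dir=south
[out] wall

$ maze.sense dir=north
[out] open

$ stack.push x=north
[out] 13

$ maze.move dir=north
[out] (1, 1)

$ maze.sense dir=north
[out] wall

$ maze.sense dir=west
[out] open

$ stack.push x=west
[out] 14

$ maze.move dir=west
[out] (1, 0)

$ maze.sense dir=south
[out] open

$ stack.push x=south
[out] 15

$ maze.move dir=south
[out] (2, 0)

$ maze.sense dir=south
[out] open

$ stack.push x=south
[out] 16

$ maze.move dir=south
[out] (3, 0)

$ maze.sense dir=south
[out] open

$ stack.push x=south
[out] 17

$ maze.move dir=south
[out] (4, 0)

$ maze.sense dir=south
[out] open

$ stack.push x=south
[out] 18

$ maze.move dir=south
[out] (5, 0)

$ maze.sense dir=south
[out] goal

$ maze.move dir=south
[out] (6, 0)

Answer: (6, 0)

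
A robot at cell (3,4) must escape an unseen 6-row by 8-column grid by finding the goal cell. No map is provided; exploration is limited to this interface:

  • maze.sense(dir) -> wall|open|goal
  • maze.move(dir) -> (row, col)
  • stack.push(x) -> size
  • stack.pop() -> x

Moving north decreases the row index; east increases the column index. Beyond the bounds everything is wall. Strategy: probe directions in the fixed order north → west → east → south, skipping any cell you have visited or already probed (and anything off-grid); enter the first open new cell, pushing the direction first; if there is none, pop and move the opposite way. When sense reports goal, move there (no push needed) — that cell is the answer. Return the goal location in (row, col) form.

CALL sense[dir: north]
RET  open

CALL push[x: north]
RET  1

CALL move[dir: north]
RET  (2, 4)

CALL sense[dir: north]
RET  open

CALL push[x: north]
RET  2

CALL move[dir: north]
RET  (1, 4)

CALL sense[dir: north]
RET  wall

CALL sense[dir: west]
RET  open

CALL push[x: west]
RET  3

CALL move[dir: west]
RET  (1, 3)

CALL sense[dir: north]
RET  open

CALL push[x: north]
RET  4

CALL move[dir: north]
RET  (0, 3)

CALL sense[dir: west]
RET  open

CALL push[x: west]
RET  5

CALL move[dir: west]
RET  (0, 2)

CALL sense[dir: west]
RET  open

CALL push[x: west]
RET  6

CALL move[dir: west]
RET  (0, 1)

CALL sense[dir: west]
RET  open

CALL push[x: west]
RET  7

CALL move[dir: west]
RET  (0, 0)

CALL sense[dir: south]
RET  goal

CALL move[dir: south]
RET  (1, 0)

Answer: (1, 0)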